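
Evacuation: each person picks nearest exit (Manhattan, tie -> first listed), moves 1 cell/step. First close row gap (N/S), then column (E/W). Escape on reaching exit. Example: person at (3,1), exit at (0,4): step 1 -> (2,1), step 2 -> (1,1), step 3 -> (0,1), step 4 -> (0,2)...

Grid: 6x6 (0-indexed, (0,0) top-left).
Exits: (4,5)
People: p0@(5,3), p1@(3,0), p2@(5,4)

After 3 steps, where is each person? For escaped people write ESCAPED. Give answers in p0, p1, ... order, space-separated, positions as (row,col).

Step 1: p0:(5,3)->(4,3) | p1:(3,0)->(4,0) | p2:(5,4)->(4,4)
Step 2: p0:(4,3)->(4,4) | p1:(4,0)->(4,1) | p2:(4,4)->(4,5)->EXIT
Step 3: p0:(4,4)->(4,5)->EXIT | p1:(4,1)->(4,2) | p2:escaped

ESCAPED (4,2) ESCAPED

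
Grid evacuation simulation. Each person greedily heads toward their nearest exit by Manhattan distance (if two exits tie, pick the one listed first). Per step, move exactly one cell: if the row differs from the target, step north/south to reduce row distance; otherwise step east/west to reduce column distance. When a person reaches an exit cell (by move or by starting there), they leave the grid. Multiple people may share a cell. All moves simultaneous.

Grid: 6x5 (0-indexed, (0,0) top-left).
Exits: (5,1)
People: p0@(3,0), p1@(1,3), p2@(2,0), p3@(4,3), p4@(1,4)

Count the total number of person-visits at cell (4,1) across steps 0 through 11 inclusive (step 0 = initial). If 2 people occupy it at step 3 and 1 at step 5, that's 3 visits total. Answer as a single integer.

Answer: 0

Derivation:
Step 0: p0@(3,0) p1@(1,3) p2@(2,0) p3@(4,3) p4@(1,4) -> at (4,1): 0 [-], cum=0
Step 1: p0@(4,0) p1@(2,3) p2@(3,0) p3@(5,3) p4@(2,4) -> at (4,1): 0 [-], cum=0
Step 2: p0@(5,0) p1@(3,3) p2@(4,0) p3@(5,2) p4@(3,4) -> at (4,1): 0 [-], cum=0
Step 3: p0@ESC p1@(4,3) p2@(5,0) p3@ESC p4@(4,4) -> at (4,1): 0 [-], cum=0
Step 4: p0@ESC p1@(5,3) p2@ESC p3@ESC p4@(5,4) -> at (4,1): 0 [-], cum=0
Step 5: p0@ESC p1@(5,2) p2@ESC p3@ESC p4@(5,3) -> at (4,1): 0 [-], cum=0
Step 6: p0@ESC p1@ESC p2@ESC p3@ESC p4@(5,2) -> at (4,1): 0 [-], cum=0
Step 7: p0@ESC p1@ESC p2@ESC p3@ESC p4@ESC -> at (4,1): 0 [-], cum=0
Total visits = 0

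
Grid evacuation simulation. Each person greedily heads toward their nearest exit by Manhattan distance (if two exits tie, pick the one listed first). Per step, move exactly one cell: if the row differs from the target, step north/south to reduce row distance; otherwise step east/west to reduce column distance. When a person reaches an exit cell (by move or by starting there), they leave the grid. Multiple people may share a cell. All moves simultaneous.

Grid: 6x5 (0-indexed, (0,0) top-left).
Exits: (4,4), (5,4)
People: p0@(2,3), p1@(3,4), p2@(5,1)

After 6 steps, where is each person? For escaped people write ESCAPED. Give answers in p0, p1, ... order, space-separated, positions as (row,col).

Step 1: p0:(2,3)->(3,3) | p1:(3,4)->(4,4)->EXIT | p2:(5,1)->(5,2)
Step 2: p0:(3,3)->(4,3) | p1:escaped | p2:(5,2)->(5,3)
Step 3: p0:(4,3)->(4,4)->EXIT | p1:escaped | p2:(5,3)->(5,4)->EXIT

ESCAPED ESCAPED ESCAPED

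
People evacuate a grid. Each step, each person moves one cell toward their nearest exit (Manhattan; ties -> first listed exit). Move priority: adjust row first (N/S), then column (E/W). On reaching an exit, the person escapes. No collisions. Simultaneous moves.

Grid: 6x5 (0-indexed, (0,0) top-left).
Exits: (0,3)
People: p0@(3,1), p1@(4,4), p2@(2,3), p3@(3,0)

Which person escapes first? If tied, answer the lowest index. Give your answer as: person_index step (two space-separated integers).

Step 1: p0:(3,1)->(2,1) | p1:(4,4)->(3,4) | p2:(2,3)->(1,3) | p3:(3,0)->(2,0)
Step 2: p0:(2,1)->(1,1) | p1:(3,4)->(2,4) | p2:(1,3)->(0,3)->EXIT | p3:(2,0)->(1,0)
Step 3: p0:(1,1)->(0,1) | p1:(2,4)->(1,4) | p2:escaped | p3:(1,0)->(0,0)
Step 4: p0:(0,1)->(0,2) | p1:(1,4)->(0,4) | p2:escaped | p3:(0,0)->(0,1)
Step 5: p0:(0,2)->(0,3)->EXIT | p1:(0,4)->(0,3)->EXIT | p2:escaped | p3:(0,1)->(0,2)
Step 6: p0:escaped | p1:escaped | p2:escaped | p3:(0,2)->(0,3)->EXIT
Exit steps: [5, 5, 2, 6]
First to escape: p2 at step 2

Answer: 2 2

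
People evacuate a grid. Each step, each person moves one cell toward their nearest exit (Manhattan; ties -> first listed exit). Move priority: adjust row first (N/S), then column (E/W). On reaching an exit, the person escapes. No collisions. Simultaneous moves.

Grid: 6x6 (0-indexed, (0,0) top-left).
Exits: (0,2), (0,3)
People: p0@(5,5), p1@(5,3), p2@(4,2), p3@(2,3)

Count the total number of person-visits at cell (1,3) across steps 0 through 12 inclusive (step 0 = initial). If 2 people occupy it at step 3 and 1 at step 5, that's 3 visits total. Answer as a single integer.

Step 0: p0@(5,5) p1@(5,3) p2@(4,2) p3@(2,3) -> at (1,3): 0 [-], cum=0
Step 1: p0@(4,5) p1@(4,3) p2@(3,2) p3@(1,3) -> at (1,3): 1 [p3], cum=1
Step 2: p0@(3,5) p1@(3,3) p2@(2,2) p3@ESC -> at (1,3): 0 [-], cum=1
Step 3: p0@(2,5) p1@(2,3) p2@(1,2) p3@ESC -> at (1,3): 0 [-], cum=1
Step 4: p0@(1,5) p1@(1,3) p2@ESC p3@ESC -> at (1,3): 1 [p1], cum=2
Step 5: p0@(0,5) p1@ESC p2@ESC p3@ESC -> at (1,3): 0 [-], cum=2
Step 6: p0@(0,4) p1@ESC p2@ESC p3@ESC -> at (1,3): 0 [-], cum=2
Step 7: p0@ESC p1@ESC p2@ESC p3@ESC -> at (1,3): 0 [-], cum=2
Total visits = 2

Answer: 2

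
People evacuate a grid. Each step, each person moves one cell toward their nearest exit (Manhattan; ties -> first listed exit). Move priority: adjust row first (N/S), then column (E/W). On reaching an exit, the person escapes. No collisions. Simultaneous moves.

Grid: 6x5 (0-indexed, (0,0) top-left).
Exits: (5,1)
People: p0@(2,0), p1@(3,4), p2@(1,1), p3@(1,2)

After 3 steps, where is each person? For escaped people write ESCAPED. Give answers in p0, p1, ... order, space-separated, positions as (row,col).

Step 1: p0:(2,0)->(3,0) | p1:(3,4)->(4,4) | p2:(1,1)->(2,1) | p3:(1,2)->(2,2)
Step 2: p0:(3,0)->(4,0) | p1:(4,4)->(5,4) | p2:(2,1)->(3,1) | p3:(2,2)->(3,2)
Step 3: p0:(4,0)->(5,0) | p1:(5,4)->(5,3) | p2:(3,1)->(4,1) | p3:(3,2)->(4,2)

(5,0) (5,3) (4,1) (4,2)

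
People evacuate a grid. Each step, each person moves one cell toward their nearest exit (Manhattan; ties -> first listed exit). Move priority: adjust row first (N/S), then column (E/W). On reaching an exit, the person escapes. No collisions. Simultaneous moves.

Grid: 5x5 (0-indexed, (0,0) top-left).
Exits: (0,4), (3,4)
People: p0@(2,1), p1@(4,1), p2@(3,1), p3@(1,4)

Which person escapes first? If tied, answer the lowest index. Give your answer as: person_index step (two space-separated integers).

Step 1: p0:(2,1)->(3,1) | p1:(4,1)->(3,1) | p2:(3,1)->(3,2) | p3:(1,4)->(0,4)->EXIT
Step 2: p0:(3,1)->(3,2) | p1:(3,1)->(3,2) | p2:(3,2)->(3,3) | p3:escaped
Step 3: p0:(3,2)->(3,3) | p1:(3,2)->(3,3) | p2:(3,3)->(3,4)->EXIT | p3:escaped
Step 4: p0:(3,3)->(3,4)->EXIT | p1:(3,3)->(3,4)->EXIT | p2:escaped | p3:escaped
Exit steps: [4, 4, 3, 1]
First to escape: p3 at step 1

Answer: 3 1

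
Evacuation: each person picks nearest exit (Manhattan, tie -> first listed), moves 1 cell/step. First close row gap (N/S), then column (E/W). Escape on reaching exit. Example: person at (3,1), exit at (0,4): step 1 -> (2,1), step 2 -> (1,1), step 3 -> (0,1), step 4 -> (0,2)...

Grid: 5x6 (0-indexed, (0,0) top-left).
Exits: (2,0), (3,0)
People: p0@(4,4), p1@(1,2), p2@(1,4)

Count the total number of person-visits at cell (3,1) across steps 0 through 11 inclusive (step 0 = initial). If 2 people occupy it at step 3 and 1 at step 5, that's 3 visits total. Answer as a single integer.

Answer: 1

Derivation:
Step 0: p0@(4,4) p1@(1,2) p2@(1,4) -> at (3,1): 0 [-], cum=0
Step 1: p0@(3,4) p1@(2,2) p2@(2,4) -> at (3,1): 0 [-], cum=0
Step 2: p0@(3,3) p1@(2,1) p2@(2,3) -> at (3,1): 0 [-], cum=0
Step 3: p0@(3,2) p1@ESC p2@(2,2) -> at (3,1): 0 [-], cum=0
Step 4: p0@(3,1) p1@ESC p2@(2,1) -> at (3,1): 1 [p0], cum=1
Step 5: p0@ESC p1@ESC p2@ESC -> at (3,1): 0 [-], cum=1
Total visits = 1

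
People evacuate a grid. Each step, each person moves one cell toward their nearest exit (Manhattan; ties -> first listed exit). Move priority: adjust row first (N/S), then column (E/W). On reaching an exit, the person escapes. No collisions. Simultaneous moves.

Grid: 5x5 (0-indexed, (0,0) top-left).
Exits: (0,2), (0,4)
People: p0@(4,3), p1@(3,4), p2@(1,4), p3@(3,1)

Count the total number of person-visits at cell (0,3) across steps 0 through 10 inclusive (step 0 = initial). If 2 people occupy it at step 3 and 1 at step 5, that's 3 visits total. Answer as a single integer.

Step 0: p0@(4,3) p1@(3,4) p2@(1,4) p3@(3,1) -> at (0,3): 0 [-], cum=0
Step 1: p0@(3,3) p1@(2,4) p2@ESC p3@(2,1) -> at (0,3): 0 [-], cum=0
Step 2: p0@(2,3) p1@(1,4) p2@ESC p3@(1,1) -> at (0,3): 0 [-], cum=0
Step 3: p0@(1,3) p1@ESC p2@ESC p3@(0,1) -> at (0,3): 0 [-], cum=0
Step 4: p0@(0,3) p1@ESC p2@ESC p3@ESC -> at (0,3): 1 [p0], cum=1
Step 5: p0@ESC p1@ESC p2@ESC p3@ESC -> at (0,3): 0 [-], cum=1
Total visits = 1

Answer: 1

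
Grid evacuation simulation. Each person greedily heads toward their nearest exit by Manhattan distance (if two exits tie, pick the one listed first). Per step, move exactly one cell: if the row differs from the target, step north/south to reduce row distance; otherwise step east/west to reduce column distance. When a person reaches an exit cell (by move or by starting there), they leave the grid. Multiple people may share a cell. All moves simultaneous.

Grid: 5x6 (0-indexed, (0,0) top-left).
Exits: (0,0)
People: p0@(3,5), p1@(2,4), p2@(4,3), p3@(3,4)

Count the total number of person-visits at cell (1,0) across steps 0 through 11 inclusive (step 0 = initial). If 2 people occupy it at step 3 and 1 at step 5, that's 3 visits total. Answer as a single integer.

Step 0: p0@(3,5) p1@(2,4) p2@(4,3) p3@(3,4) -> at (1,0): 0 [-], cum=0
Step 1: p0@(2,5) p1@(1,4) p2@(3,3) p3@(2,4) -> at (1,0): 0 [-], cum=0
Step 2: p0@(1,5) p1@(0,4) p2@(2,3) p3@(1,4) -> at (1,0): 0 [-], cum=0
Step 3: p0@(0,5) p1@(0,3) p2@(1,3) p3@(0,4) -> at (1,0): 0 [-], cum=0
Step 4: p0@(0,4) p1@(0,2) p2@(0,3) p3@(0,3) -> at (1,0): 0 [-], cum=0
Step 5: p0@(0,3) p1@(0,1) p2@(0,2) p3@(0,2) -> at (1,0): 0 [-], cum=0
Step 6: p0@(0,2) p1@ESC p2@(0,1) p3@(0,1) -> at (1,0): 0 [-], cum=0
Step 7: p0@(0,1) p1@ESC p2@ESC p3@ESC -> at (1,0): 0 [-], cum=0
Step 8: p0@ESC p1@ESC p2@ESC p3@ESC -> at (1,0): 0 [-], cum=0
Total visits = 0

Answer: 0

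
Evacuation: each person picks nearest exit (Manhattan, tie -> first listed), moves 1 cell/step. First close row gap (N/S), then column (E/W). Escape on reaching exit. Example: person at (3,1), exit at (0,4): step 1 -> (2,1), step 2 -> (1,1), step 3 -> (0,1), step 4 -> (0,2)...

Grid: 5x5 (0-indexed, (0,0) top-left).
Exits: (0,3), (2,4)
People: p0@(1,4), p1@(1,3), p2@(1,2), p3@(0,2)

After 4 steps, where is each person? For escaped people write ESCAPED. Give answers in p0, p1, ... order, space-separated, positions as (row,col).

Step 1: p0:(1,4)->(2,4)->EXIT | p1:(1,3)->(0,3)->EXIT | p2:(1,2)->(0,2) | p3:(0,2)->(0,3)->EXIT
Step 2: p0:escaped | p1:escaped | p2:(0,2)->(0,3)->EXIT | p3:escaped

ESCAPED ESCAPED ESCAPED ESCAPED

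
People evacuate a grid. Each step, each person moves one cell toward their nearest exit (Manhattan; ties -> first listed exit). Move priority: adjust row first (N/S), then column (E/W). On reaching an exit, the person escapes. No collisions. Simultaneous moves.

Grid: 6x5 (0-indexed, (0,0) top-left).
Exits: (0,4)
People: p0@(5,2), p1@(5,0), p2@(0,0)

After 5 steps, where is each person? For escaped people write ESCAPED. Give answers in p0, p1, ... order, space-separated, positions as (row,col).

Step 1: p0:(5,2)->(4,2) | p1:(5,0)->(4,0) | p2:(0,0)->(0,1)
Step 2: p0:(4,2)->(3,2) | p1:(4,0)->(3,0) | p2:(0,1)->(0,2)
Step 3: p0:(3,2)->(2,2) | p1:(3,0)->(2,0) | p2:(0,2)->(0,3)
Step 4: p0:(2,2)->(1,2) | p1:(2,0)->(1,0) | p2:(0,3)->(0,4)->EXIT
Step 5: p0:(1,2)->(0,2) | p1:(1,0)->(0,0) | p2:escaped

(0,2) (0,0) ESCAPED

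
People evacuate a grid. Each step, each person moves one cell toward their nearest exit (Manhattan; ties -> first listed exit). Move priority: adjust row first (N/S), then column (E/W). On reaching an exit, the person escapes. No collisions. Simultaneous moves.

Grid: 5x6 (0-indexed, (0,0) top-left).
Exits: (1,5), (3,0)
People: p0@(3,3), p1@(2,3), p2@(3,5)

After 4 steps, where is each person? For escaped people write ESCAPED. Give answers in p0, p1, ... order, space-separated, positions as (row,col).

Step 1: p0:(3,3)->(3,2) | p1:(2,3)->(1,3) | p2:(3,5)->(2,5)
Step 2: p0:(3,2)->(3,1) | p1:(1,3)->(1,4) | p2:(2,5)->(1,5)->EXIT
Step 3: p0:(3,1)->(3,0)->EXIT | p1:(1,4)->(1,5)->EXIT | p2:escaped

ESCAPED ESCAPED ESCAPED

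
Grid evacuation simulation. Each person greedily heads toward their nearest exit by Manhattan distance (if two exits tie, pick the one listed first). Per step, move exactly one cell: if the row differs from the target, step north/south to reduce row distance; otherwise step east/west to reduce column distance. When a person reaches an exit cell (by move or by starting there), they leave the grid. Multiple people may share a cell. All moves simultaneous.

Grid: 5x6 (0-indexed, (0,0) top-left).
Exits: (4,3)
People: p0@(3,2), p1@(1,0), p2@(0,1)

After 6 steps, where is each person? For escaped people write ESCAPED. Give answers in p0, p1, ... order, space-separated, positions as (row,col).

Step 1: p0:(3,2)->(4,2) | p1:(1,0)->(2,0) | p2:(0,1)->(1,1)
Step 2: p0:(4,2)->(4,3)->EXIT | p1:(2,0)->(3,0) | p2:(1,1)->(2,1)
Step 3: p0:escaped | p1:(3,0)->(4,0) | p2:(2,1)->(3,1)
Step 4: p0:escaped | p1:(4,0)->(4,1) | p2:(3,1)->(4,1)
Step 5: p0:escaped | p1:(4,1)->(4,2) | p2:(4,1)->(4,2)
Step 6: p0:escaped | p1:(4,2)->(4,3)->EXIT | p2:(4,2)->(4,3)->EXIT

ESCAPED ESCAPED ESCAPED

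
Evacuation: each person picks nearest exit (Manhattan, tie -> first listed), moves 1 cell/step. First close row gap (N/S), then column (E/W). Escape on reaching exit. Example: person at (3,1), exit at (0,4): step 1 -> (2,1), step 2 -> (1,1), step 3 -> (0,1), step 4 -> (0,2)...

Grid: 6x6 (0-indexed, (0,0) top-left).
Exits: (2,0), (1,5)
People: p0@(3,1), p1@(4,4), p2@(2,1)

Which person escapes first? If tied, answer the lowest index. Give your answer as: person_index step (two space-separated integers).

Step 1: p0:(3,1)->(2,1) | p1:(4,4)->(3,4) | p2:(2,1)->(2,0)->EXIT
Step 2: p0:(2,1)->(2,0)->EXIT | p1:(3,4)->(2,4) | p2:escaped
Step 3: p0:escaped | p1:(2,4)->(1,4) | p2:escaped
Step 4: p0:escaped | p1:(1,4)->(1,5)->EXIT | p2:escaped
Exit steps: [2, 4, 1]
First to escape: p2 at step 1

Answer: 2 1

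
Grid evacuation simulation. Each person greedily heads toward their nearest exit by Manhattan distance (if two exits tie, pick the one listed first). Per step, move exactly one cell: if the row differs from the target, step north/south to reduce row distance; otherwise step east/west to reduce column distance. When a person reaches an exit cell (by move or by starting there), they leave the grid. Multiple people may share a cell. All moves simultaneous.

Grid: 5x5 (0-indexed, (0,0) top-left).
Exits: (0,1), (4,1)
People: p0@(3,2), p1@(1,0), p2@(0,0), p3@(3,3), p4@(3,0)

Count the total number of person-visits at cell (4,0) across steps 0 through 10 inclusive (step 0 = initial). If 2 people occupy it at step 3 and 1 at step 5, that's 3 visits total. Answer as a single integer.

Answer: 1

Derivation:
Step 0: p0@(3,2) p1@(1,0) p2@(0,0) p3@(3,3) p4@(3,0) -> at (4,0): 0 [-], cum=0
Step 1: p0@(4,2) p1@(0,0) p2@ESC p3@(4,3) p4@(4,0) -> at (4,0): 1 [p4], cum=1
Step 2: p0@ESC p1@ESC p2@ESC p3@(4,2) p4@ESC -> at (4,0): 0 [-], cum=1
Step 3: p0@ESC p1@ESC p2@ESC p3@ESC p4@ESC -> at (4,0): 0 [-], cum=1
Total visits = 1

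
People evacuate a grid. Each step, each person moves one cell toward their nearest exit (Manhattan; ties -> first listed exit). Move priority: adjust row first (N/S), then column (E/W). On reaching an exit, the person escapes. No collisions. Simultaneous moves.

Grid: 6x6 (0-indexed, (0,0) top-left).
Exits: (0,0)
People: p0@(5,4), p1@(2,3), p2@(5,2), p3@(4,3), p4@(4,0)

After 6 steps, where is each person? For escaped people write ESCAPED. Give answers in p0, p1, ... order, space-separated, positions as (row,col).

Step 1: p0:(5,4)->(4,4) | p1:(2,3)->(1,3) | p2:(5,2)->(4,2) | p3:(4,3)->(3,3) | p4:(4,0)->(3,0)
Step 2: p0:(4,4)->(3,4) | p1:(1,3)->(0,3) | p2:(4,2)->(3,2) | p3:(3,3)->(2,3) | p4:(3,0)->(2,0)
Step 3: p0:(3,4)->(2,4) | p1:(0,3)->(0,2) | p2:(3,2)->(2,2) | p3:(2,3)->(1,3) | p4:(2,0)->(1,0)
Step 4: p0:(2,4)->(1,4) | p1:(0,2)->(0,1) | p2:(2,2)->(1,2) | p3:(1,3)->(0,3) | p4:(1,0)->(0,0)->EXIT
Step 5: p0:(1,4)->(0,4) | p1:(0,1)->(0,0)->EXIT | p2:(1,2)->(0,2) | p3:(0,3)->(0,2) | p4:escaped
Step 6: p0:(0,4)->(0,3) | p1:escaped | p2:(0,2)->(0,1) | p3:(0,2)->(0,1) | p4:escaped

(0,3) ESCAPED (0,1) (0,1) ESCAPED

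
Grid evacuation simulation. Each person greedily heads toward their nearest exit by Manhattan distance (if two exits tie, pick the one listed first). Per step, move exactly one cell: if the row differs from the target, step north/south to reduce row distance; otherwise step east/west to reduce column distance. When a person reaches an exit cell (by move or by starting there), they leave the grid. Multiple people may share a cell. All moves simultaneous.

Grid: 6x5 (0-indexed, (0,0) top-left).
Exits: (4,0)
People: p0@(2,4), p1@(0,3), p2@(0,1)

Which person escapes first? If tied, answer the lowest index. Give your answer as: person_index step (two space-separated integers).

Step 1: p0:(2,4)->(3,4) | p1:(0,3)->(1,3) | p2:(0,1)->(1,1)
Step 2: p0:(3,4)->(4,4) | p1:(1,3)->(2,3) | p2:(1,1)->(2,1)
Step 3: p0:(4,4)->(4,3) | p1:(2,3)->(3,3) | p2:(2,1)->(3,1)
Step 4: p0:(4,3)->(4,2) | p1:(3,3)->(4,3) | p2:(3,1)->(4,1)
Step 5: p0:(4,2)->(4,1) | p1:(4,3)->(4,2) | p2:(4,1)->(4,0)->EXIT
Step 6: p0:(4,1)->(4,0)->EXIT | p1:(4,2)->(4,1) | p2:escaped
Step 7: p0:escaped | p1:(4,1)->(4,0)->EXIT | p2:escaped
Exit steps: [6, 7, 5]
First to escape: p2 at step 5

Answer: 2 5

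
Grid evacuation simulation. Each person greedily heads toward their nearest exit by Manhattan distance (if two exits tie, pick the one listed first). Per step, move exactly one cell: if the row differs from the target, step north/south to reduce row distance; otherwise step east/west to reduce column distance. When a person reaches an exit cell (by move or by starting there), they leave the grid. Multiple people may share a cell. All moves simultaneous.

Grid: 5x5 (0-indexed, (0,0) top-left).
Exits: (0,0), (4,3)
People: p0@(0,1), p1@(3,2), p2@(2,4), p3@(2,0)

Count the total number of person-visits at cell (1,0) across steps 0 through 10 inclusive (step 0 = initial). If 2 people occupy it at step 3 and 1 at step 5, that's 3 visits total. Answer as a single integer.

Step 0: p0@(0,1) p1@(3,2) p2@(2,4) p3@(2,0) -> at (1,0): 0 [-], cum=0
Step 1: p0@ESC p1@(4,2) p2@(3,4) p3@(1,0) -> at (1,0): 1 [p3], cum=1
Step 2: p0@ESC p1@ESC p2@(4,4) p3@ESC -> at (1,0): 0 [-], cum=1
Step 3: p0@ESC p1@ESC p2@ESC p3@ESC -> at (1,0): 0 [-], cum=1
Total visits = 1

Answer: 1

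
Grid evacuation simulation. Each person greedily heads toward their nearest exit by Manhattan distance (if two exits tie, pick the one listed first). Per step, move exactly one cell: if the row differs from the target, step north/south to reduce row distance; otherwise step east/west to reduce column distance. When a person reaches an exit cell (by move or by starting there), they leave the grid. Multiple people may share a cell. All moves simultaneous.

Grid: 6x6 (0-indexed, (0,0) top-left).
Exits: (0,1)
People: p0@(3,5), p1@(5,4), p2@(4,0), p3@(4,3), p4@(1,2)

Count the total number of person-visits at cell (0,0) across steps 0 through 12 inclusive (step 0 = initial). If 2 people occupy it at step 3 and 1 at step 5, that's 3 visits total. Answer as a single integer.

Answer: 1

Derivation:
Step 0: p0@(3,5) p1@(5,4) p2@(4,0) p3@(4,3) p4@(1,2) -> at (0,0): 0 [-], cum=0
Step 1: p0@(2,5) p1@(4,4) p2@(3,0) p3@(3,3) p4@(0,2) -> at (0,0): 0 [-], cum=0
Step 2: p0@(1,5) p1@(3,4) p2@(2,0) p3@(2,3) p4@ESC -> at (0,0): 0 [-], cum=0
Step 3: p0@(0,5) p1@(2,4) p2@(1,0) p3@(1,3) p4@ESC -> at (0,0): 0 [-], cum=0
Step 4: p0@(0,4) p1@(1,4) p2@(0,0) p3@(0,3) p4@ESC -> at (0,0): 1 [p2], cum=1
Step 5: p0@(0,3) p1@(0,4) p2@ESC p3@(0,2) p4@ESC -> at (0,0): 0 [-], cum=1
Step 6: p0@(0,2) p1@(0,3) p2@ESC p3@ESC p4@ESC -> at (0,0): 0 [-], cum=1
Step 7: p0@ESC p1@(0,2) p2@ESC p3@ESC p4@ESC -> at (0,0): 0 [-], cum=1
Step 8: p0@ESC p1@ESC p2@ESC p3@ESC p4@ESC -> at (0,0): 0 [-], cum=1
Total visits = 1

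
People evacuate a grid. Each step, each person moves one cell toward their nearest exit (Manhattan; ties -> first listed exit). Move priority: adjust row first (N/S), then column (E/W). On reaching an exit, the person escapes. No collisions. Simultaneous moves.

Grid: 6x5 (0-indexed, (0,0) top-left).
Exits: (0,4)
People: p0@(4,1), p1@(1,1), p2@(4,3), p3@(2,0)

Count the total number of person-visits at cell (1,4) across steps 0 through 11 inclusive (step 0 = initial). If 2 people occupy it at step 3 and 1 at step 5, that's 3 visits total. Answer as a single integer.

Step 0: p0@(4,1) p1@(1,1) p2@(4,3) p3@(2,0) -> at (1,4): 0 [-], cum=0
Step 1: p0@(3,1) p1@(0,1) p2@(3,3) p3@(1,0) -> at (1,4): 0 [-], cum=0
Step 2: p0@(2,1) p1@(0,2) p2@(2,3) p3@(0,0) -> at (1,4): 0 [-], cum=0
Step 3: p0@(1,1) p1@(0,3) p2@(1,3) p3@(0,1) -> at (1,4): 0 [-], cum=0
Step 4: p0@(0,1) p1@ESC p2@(0,3) p3@(0,2) -> at (1,4): 0 [-], cum=0
Step 5: p0@(0,2) p1@ESC p2@ESC p3@(0,3) -> at (1,4): 0 [-], cum=0
Step 6: p0@(0,3) p1@ESC p2@ESC p3@ESC -> at (1,4): 0 [-], cum=0
Step 7: p0@ESC p1@ESC p2@ESC p3@ESC -> at (1,4): 0 [-], cum=0
Total visits = 0

Answer: 0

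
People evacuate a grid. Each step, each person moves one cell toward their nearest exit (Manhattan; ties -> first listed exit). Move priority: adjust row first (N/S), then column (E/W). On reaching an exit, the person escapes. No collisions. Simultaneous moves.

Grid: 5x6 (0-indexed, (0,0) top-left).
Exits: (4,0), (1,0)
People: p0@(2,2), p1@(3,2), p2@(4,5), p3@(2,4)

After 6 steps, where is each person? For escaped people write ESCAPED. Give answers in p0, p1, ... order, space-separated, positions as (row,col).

Step 1: p0:(2,2)->(1,2) | p1:(3,2)->(4,2) | p2:(4,5)->(4,4) | p3:(2,4)->(1,4)
Step 2: p0:(1,2)->(1,1) | p1:(4,2)->(4,1) | p2:(4,4)->(4,3) | p3:(1,4)->(1,3)
Step 3: p0:(1,1)->(1,0)->EXIT | p1:(4,1)->(4,0)->EXIT | p2:(4,3)->(4,2) | p3:(1,3)->(1,2)
Step 4: p0:escaped | p1:escaped | p2:(4,2)->(4,1) | p3:(1,2)->(1,1)
Step 5: p0:escaped | p1:escaped | p2:(4,1)->(4,0)->EXIT | p3:(1,1)->(1,0)->EXIT

ESCAPED ESCAPED ESCAPED ESCAPED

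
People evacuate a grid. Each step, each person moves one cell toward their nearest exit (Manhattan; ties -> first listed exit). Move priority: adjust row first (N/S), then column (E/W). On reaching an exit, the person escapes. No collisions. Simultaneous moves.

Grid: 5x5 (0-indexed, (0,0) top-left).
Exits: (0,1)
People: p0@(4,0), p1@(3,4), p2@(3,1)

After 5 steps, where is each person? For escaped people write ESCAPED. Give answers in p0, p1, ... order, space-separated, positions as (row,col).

Step 1: p0:(4,0)->(3,0) | p1:(3,4)->(2,4) | p2:(3,1)->(2,1)
Step 2: p0:(3,0)->(2,0) | p1:(2,4)->(1,4) | p2:(2,1)->(1,1)
Step 3: p0:(2,0)->(1,0) | p1:(1,4)->(0,4) | p2:(1,1)->(0,1)->EXIT
Step 4: p0:(1,0)->(0,0) | p1:(0,4)->(0,3) | p2:escaped
Step 5: p0:(0,0)->(0,1)->EXIT | p1:(0,3)->(0,2) | p2:escaped

ESCAPED (0,2) ESCAPED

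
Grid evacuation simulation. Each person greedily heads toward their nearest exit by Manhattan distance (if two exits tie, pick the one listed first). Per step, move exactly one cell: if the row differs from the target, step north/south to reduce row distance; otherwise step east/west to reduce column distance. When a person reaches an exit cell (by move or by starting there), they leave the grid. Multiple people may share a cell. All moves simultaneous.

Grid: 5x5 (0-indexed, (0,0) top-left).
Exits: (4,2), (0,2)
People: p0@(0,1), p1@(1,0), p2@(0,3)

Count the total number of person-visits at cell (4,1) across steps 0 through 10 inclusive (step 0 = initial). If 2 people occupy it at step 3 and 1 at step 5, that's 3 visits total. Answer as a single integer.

Answer: 0

Derivation:
Step 0: p0@(0,1) p1@(1,0) p2@(0,3) -> at (4,1): 0 [-], cum=0
Step 1: p0@ESC p1@(0,0) p2@ESC -> at (4,1): 0 [-], cum=0
Step 2: p0@ESC p1@(0,1) p2@ESC -> at (4,1): 0 [-], cum=0
Step 3: p0@ESC p1@ESC p2@ESC -> at (4,1): 0 [-], cum=0
Total visits = 0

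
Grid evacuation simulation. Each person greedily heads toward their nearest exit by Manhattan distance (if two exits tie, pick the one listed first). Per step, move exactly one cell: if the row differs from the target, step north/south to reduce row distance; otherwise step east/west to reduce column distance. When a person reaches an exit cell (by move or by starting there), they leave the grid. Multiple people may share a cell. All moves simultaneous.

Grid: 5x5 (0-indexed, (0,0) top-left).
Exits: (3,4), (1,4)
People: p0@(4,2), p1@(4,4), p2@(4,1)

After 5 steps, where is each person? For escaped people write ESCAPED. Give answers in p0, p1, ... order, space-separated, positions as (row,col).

Step 1: p0:(4,2)->(3,2) | p1:(4,4)->(3,4)->EXIT | p2:(4,1)->(3,1)
Step 2: p0:(3,2)->(3,3) | p1:escaped | p2:(3,1)->(3,2)
Step 3: p0:(3,3)->(3,4)->EXIT | p1:escaped | p2:(3,2)->(3,3)
Step 4: p0:escaped | p1:escaped | p2:(3,3)->(3,4)->EXIT

ESCAPED ESCAPED ESCAPED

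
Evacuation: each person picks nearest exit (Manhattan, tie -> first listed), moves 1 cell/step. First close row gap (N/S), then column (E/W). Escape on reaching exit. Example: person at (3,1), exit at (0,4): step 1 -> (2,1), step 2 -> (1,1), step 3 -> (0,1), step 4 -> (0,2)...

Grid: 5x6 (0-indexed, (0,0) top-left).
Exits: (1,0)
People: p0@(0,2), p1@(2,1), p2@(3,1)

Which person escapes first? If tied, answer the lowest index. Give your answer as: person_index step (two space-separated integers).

Answer: 1 2

Derivation:
Step 1: p0:(0,2)->(1,2) | p1:(2,1)->(1,1) | p2:(3,1)->(2,1)
Step 2: p0:(1,2)->(1,1) | p1:(1,1)->(1,0)->EXIT | p2:(2,1)->(1,1)
Step 3: p0:(1,1)->(1,0)->EXIT | p1:escaped | p2:(1,1)->(1,0)->EXIT
Exit steps: [3, 2, 3]
First to escape: p1 at step 2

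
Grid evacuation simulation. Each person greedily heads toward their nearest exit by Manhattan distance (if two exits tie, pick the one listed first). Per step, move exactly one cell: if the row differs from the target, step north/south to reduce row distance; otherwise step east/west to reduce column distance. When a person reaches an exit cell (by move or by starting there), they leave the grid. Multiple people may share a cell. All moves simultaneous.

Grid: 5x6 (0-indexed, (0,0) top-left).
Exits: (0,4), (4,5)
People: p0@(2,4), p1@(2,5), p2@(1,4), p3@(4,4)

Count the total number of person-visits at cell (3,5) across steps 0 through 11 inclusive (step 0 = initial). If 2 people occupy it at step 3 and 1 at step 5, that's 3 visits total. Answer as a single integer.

Answer: 1

Derivation:
Step 0: p0@(2,4) p1@(2,5) p2@(1,4) p3@(4,4) -> at (3,5): 0 [-], cum=0
Step 1: p0@(1,4) p1@(3,5) p2@ESC p3@ESC -> at (3,5): 1 [p1], cum=1
Step 2: p0@ESC p1@ESC p2@ESC p3@ESC -> at (3,5): 0 [-], cum=1
Total visits = 1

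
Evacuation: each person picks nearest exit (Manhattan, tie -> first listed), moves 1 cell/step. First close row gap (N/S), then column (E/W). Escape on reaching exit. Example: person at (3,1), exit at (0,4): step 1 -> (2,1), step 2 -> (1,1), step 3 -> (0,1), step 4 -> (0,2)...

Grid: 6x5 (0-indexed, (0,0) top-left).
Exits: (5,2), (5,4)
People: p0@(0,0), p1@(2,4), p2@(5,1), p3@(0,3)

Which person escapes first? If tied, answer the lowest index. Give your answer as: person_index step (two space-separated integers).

Step 1: p0:(0,0)->(1,0) | p1:(2,4)->(3,4) | p2:(5,1)->(5,2)->EXIT | p3:(0,3)->(1,3)
Step 2: p0:(1,0)->(2,0) | p1:(3,4)->(4,4) | p2:escaped | p3:(1,3)->(2,3)
Step 3: p0:(2,0)->(3,0) | p1:(4,4)->(5,4)->EXIT | p2:escaped | p3:(2,3)->(3,3)
Step 4: p0:(3,0)->(4,0) | p1:escaped | p2:escaped | p3:(3,3)->(4,3)
Step 5: p0:(4,0)->(5,0) | p1:escaped | p2:escaped | p3:(4,3)->(5,3)
Step 6: p0:(5,0)->(5,1) | p1:escaped | p2:escaped | p3:(5,3)->(5,2)->EXIT
Step 7: p0:(5,1)->(5,2)->EXIT | p1:escaped | p2:escaped | p3:escaped
Exit steps: [7, 3, 1, 6]
First to escape: p2 at step 1

Answer: 2 1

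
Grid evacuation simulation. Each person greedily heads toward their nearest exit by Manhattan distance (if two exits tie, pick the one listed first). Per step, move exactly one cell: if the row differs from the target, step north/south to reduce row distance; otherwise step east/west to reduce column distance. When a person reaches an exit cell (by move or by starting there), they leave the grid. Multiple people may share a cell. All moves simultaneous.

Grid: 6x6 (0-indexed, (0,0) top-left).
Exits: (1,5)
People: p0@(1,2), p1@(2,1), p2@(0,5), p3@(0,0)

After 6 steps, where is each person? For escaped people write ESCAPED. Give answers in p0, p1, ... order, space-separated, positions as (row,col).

Step 1: p0:(1,2)->(1,3) | p1:(2,1)->(1,1) | p2:(0,5)->(1,5)->EXIT | p3:(0,0)->(1,0)
Step 2: p0:(1,3)->(1,4) | p1:(1,1)->(1,2) | p2:escaped | p3:(1,0)->(1,1)
Step 3: p0:(1,4)->(1,5)->EXIT | p1:(1,2)->(1,3) | p2:escaped | p3:(1,1)->(1,2)
Step 4: p0:escaped | p1:(1,3)->(1,4) | p2:escaped | p3:(1,2)->(1,3)
Step 5: p0:escaped | p1:(1,4)->(1,5)->EXIT | p2:escaped | p3:(1,3)->(1,4)
Step 6: p0:escaped | p1:escaped | p2:escaped | p3:(1,4)->(1,5)->EXIT

ESCAPED ESCAPED ESCAPED ESCAPED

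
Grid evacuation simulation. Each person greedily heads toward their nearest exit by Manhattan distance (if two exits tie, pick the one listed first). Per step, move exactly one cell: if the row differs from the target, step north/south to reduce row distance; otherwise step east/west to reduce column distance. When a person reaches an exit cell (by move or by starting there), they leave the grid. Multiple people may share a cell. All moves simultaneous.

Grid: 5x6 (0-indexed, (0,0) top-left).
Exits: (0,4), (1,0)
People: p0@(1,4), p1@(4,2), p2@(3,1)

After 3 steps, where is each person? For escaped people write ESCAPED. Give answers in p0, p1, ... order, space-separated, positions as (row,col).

Step 1: p0:(1,4)->(0,4)->EXIT | p1:(4,2)->(3,2) | p2:(3,1)->(2,1)
Step 2: p0:escaped | p1:(3,2)->(2,2) | p2:(2,1)->(1,1)
Step 3: p0:escaped | p1:(2,2)->(1,2) | p2:(1,1)->(1,0)->EXIT

ESCAPED (1,2) ESCAPED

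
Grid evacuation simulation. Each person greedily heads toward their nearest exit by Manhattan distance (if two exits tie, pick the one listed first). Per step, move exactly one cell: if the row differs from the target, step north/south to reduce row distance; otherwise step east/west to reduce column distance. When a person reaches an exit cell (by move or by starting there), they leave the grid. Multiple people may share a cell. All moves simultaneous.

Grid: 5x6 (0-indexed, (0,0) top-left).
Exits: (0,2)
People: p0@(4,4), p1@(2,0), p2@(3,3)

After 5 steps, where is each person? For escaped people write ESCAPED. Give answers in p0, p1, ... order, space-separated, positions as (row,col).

Step 1: p0:(4,4)->(3,4) | p1:(2,0)->(1,0) | p2:(3,3)->(2,3)
Step 2: p0:(3,4)->(2,4) | p1:(1,0)->(0,0) | p2:(2,3)->(1,3)
Step 3: p0:(2,4)->(1,4) | p1:(0,0)->(0,1) | p2:(1,3)->(0,3)
Step 4: p0:(1,4)->(0,4) | p1:(0,1)->(0,2)->EXIT | p2:(0,3)->(0,2)->EXIT
Step 5: p0:(0,4)->(0,3) | p1:escaped | p2:escaped

(0,3) ESCAPED ESCAPED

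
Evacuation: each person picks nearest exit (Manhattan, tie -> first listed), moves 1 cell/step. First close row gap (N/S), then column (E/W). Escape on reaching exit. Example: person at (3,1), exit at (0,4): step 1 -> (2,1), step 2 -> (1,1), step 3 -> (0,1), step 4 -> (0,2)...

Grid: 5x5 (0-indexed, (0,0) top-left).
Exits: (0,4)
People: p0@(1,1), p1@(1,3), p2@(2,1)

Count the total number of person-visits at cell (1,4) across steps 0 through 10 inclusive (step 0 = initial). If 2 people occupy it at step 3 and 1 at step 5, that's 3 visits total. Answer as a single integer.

Answer: 0

Derivation:
Step 0: p0@(1,1) p1@(1,3) p2@(2,1) -> at (1,4): 0 [-], cum=0
Step 1: p0@(0,1) p1@(0,3) p2@(1,1) -> at (1,4): 0 [-], cum=0
Step 2: p0@(0,2) p1@ESC p2@(0,1) -> at (1,4): 0 [-], cum=0
Step 3: p0@(0,3) p1@ESC p2@(0,2) -> at (1,4): 0 [-], cum=0
Step 4: p0@ESC p1@ESC p2@(0,3) -> at (1,4): 0 [-], cum=0
Step 5: p0@ESC p1@ESC p2@ESC -> at (1,4): 0 [-], cum=0
Total visits = 0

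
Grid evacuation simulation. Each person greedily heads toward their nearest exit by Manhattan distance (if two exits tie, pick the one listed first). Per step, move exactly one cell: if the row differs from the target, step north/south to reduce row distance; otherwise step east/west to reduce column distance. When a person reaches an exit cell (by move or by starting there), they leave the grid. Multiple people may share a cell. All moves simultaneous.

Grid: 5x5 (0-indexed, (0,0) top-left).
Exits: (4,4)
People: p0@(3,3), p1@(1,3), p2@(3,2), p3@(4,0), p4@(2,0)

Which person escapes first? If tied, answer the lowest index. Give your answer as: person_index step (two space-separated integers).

Step 1: p0:(3,3)->(4,3) | p1:(1,3)->(2,3) | p2:(3,2)->(4,2) | p3:(4,0)->(4,1) | p4:(2,0)->(3,0)
Step 2: p0:(4,3)->(4,4)->EXIT | p1:(2,3)->(3,3) | p2:(4,2)->(4,3) | p3:(4,1)->(4,2) | p4:(3,0)->(4,0)
Step 3: p0:escaped | p1:(3,3)->(4,3) | p2:(4,3)->(4,4)->EXIT | p3:(4,2)->(4,3) | p4:(4,0)->(4,1)
Step 4: p0:escaped | p1:(4,3)->(4,4)->EXIT | p2:escaped | p3:(4,3)->(4,4)->EXIT | p4:(4,1)->(4,2)
Step 5: p0:escaped | p1:escaped | p2:escaped | p3:escaped | p4:(4,2)->(4,3)
Step 6: p0:escaped | p1:escaped | p2:escaped | p3:escaped | p4:(4,3)->(4,4)->EXIT
Exit steps: [2, 4, 3, 4, 6]
First to escape: p0 at step 2

Answer: 0 2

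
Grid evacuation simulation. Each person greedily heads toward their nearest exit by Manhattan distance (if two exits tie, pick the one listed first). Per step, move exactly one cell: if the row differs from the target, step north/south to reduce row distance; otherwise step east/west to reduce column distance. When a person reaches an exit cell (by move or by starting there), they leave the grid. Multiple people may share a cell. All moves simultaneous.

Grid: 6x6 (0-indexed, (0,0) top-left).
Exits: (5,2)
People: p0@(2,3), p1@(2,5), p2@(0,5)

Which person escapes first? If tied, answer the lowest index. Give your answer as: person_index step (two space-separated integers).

Step 1: p0:(2,3)->(3,3) | p1:(2,5)->(3,5) | p2:(0,5)->(1,5)
Step 2: p0:(3,3)->(4,3) | p1:(3,5)->(4,5) | p2:(1,5)->(2,5)
Step 3: p0:(4,3)->(5,3) | p1:(4,5)->(5,5) | p2:(2,5)->(3,5)
Step 4: p0:(5,3)->(5,2)->EXIT | p1:(5,5)->(5,4) | p2:(3,5)->(4,5)
Step 5: p0:escaped | p1:(5,4)->(5,3) | p2:(4,5)->(5,5)
Step 6: p0:escaped | p1:(5,3)->(5,2)->EXIT | p2:(5,5)->(5,4)
Step 7: p0:escaped | p1:escaped | p2:(5,4)->(5,3)
Step 8: p0:escaped | p1:escaped | p2:(5,3)->(5,2)->EXIT
Exit steps: [4, 6, 8]
First to escape: p0 at step 4

Answer: 0 4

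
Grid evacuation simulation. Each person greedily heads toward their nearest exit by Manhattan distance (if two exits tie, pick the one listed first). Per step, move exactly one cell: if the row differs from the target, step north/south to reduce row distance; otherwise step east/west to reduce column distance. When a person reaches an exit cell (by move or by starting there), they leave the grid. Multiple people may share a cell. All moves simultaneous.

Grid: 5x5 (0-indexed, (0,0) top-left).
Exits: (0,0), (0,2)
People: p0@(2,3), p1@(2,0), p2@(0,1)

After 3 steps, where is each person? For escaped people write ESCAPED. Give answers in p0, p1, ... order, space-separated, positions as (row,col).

Step 1: p0:(2,3)->(1,3) | p1:(2,0)->(1,0) | p2:(0,1)->(0,0)->EXIT
Step 2: p0:(1,3)->(0,3) | p1:(1,0)->(0,0)->EXIT | p2:escaped
Step 3: p0:(0,3)->(0,2)->EXIT | p1:escaped | p2:escaped

ESCAPED ESCAPED ESCAPED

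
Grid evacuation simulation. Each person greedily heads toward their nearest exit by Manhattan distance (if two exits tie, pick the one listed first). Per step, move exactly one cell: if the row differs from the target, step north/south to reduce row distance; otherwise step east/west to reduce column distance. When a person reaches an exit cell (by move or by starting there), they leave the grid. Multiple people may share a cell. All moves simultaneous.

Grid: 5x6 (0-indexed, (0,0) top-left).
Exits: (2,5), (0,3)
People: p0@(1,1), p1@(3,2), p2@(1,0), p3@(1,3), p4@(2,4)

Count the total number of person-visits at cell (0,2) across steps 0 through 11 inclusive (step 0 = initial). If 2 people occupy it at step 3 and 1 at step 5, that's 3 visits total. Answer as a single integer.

Step 0: p0@(1,1) p1@(3,2) p2@(1,0) p3@(1,3) p4@(2,4) -> at (0,2): 0 [-], cum=0
Step 1: p0@(0,1) p1@(2,2) p2@(0,0) p3@ESC p4@ESC -> at (0,2): 0 [-], cum=0
Step 2: p0@(0,2) p1@(2,3) p2@(0,1) p3@ESC p4@ESC -> at (0,2): 1 [p0], cum=1
Step 3: p0@ESC p1@(2,4) p2@(0,2) p3@ESC p4@ESC -> at (0,2): 1 [p2], cum=2
Step 4: p0@ESC p1@ESC p2@ESC p3@ESC p4@ESC -> at (0,2): 0 [-], cum=2
Total visits = 2

Answer: 2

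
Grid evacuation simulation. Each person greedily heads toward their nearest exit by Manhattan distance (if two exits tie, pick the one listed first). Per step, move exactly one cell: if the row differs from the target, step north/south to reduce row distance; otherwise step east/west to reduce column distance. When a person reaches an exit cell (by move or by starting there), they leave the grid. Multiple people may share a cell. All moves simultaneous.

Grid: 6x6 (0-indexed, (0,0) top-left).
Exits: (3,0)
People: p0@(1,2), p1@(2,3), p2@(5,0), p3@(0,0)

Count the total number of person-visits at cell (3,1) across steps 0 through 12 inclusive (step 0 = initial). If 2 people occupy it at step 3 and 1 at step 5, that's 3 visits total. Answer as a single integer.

Answer: 2

Derivation:
Step 0: p0@(1,2) p1@(2,3) p2@(5,0) p3@(0,0) -> at (3,1): 0 [-], cum=0
Step 1: p0@(2,2) p1@(3,3) p2@(4,0) p3@(1,0) -> at (3,1): 0 [-], cum=0
Step 2: p0@(3,2) p1@(3,2) p2@ESC p3@(2,0) -> at (3,1): 0 [-], cum=0
Step 3: p0@(3,1) p1@(3,1) p2@ESC p3@ESC -> at (3,1): 2 [p0,p1], cum=2
Step 4: p0@ESC p1@ESC p2@ESC p3@ESC -> at (3,1): 0 [-], cum=2
Total visits = 2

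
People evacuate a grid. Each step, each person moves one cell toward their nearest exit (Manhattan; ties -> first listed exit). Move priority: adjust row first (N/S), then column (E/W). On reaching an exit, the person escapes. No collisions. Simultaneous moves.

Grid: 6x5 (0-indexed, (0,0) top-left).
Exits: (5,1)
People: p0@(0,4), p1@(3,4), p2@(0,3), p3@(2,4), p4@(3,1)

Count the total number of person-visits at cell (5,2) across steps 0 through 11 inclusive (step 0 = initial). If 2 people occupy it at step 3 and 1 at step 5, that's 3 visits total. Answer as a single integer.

Answer: 4

Derivation:
Step 0: p0@(0,4) p1@(3,4) p2@(0,3) p3@(2,4) p4@(3,1) -> at (5,2): 0 [-], cum=0
Step 1: p0@(1,4) p1@(4,4) p2@(1,3) p3@(3,4) p4@(4,1) -> at (5,2): 0 [-], cum=0
Step 2: p0@(2,4) p1@(5,4) p2@(2,3) p3@(4,4) p4@ESC -> at (5,2): 0 [-], cum=0
Step 3: p0@(3,4) p1@(5,3) p2@(3,3) p3@(5,4) p4@ESC -> at (5,2): 0 [-], cum=0
Step 4: p0@(4,4) p1@(5,2) p2@(4,3) p3@(5,3) p4@ESC -> at (5,2): 1 [p1], cum=1
Step 5: p0@(5,4) p1@ESC p2@(5,3) p3@(5,2) p4@ESC -> at (5,2): 1 [p3], cum=2
Step 6: p0@(5,3) p1@ESC p2@(5,2) p3@ESC p4@ESC -> at (5,2): 1 [p2], cum=3
Step 7: p0@(5,2) p1@ESC p2@ESC p3@ESC p4@ESC -> at (5,2): 1 [p0], cum=4
Step 8: p0@ESC p1@ESC p2@ESC p3@ESC p4@ESC -> at (5,2): 0 [-], cum=4
Total visits = 4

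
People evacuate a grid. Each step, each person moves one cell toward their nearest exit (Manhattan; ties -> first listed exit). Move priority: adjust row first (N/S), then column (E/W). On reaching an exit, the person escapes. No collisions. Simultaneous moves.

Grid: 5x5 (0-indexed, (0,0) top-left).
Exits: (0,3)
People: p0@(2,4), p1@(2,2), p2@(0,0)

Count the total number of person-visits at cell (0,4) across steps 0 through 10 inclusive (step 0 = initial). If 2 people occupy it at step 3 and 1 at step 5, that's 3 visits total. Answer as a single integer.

Step 0: p0@(2,4) p1@(2,2) p2@(0,0) -> at (0,4): 0 [-], cum=0
Step 1: p0@(1,4) p1@(1,2) p2@(0,1) -> at (0,4): 0 [-], cum=0
Step 2: p0@(0,4) p1@(0,2) p2@(0,2) -> at (0,4): 1 [p0], cum=1
Step 3: p0@ESC p1@ESC p2@ESC -> at (0,4): 0 [-], cum=1
Total visits = 1

Answer: 1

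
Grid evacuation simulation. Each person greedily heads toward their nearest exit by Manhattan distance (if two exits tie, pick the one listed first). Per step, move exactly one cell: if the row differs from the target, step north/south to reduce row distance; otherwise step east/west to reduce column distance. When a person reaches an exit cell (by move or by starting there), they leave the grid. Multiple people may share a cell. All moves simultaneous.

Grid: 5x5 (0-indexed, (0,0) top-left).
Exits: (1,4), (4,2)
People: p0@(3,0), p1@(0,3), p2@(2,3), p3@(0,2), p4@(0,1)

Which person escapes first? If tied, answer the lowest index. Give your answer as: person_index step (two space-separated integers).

Answer: 1 2

Derivation:
Step 1: p0:(3,0)->(4,0) | p1:(0,3)->(1,3) | p2:(2,3)->(1,3) | p3:(0,2)->(1,2) | p4:(0,1)->(1,1)
Step 2: p0:(4,0)->(4,1) | p1:(1,3)->(1,4)->EXIT | p2:(1,3)->(1,4)->EXIT | p3:(1,2)->(1,3) | p4:(1,1)->(1,2)
Step 3: p0:(4,1)->(4,2)->EXIT | p1:escaped | p2:escaped | p3:(1,3)->(1,4)->EXIT | p4:(1,2)->(1,3)
Step 4: p0:escaped | p1:escaped | p2:escaped | p3:escaped | p4:(1,3)->(1,4)->EXIT
Exit steps: [3, 2, 2, 3, 4]
First to escape: p1 at step 2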